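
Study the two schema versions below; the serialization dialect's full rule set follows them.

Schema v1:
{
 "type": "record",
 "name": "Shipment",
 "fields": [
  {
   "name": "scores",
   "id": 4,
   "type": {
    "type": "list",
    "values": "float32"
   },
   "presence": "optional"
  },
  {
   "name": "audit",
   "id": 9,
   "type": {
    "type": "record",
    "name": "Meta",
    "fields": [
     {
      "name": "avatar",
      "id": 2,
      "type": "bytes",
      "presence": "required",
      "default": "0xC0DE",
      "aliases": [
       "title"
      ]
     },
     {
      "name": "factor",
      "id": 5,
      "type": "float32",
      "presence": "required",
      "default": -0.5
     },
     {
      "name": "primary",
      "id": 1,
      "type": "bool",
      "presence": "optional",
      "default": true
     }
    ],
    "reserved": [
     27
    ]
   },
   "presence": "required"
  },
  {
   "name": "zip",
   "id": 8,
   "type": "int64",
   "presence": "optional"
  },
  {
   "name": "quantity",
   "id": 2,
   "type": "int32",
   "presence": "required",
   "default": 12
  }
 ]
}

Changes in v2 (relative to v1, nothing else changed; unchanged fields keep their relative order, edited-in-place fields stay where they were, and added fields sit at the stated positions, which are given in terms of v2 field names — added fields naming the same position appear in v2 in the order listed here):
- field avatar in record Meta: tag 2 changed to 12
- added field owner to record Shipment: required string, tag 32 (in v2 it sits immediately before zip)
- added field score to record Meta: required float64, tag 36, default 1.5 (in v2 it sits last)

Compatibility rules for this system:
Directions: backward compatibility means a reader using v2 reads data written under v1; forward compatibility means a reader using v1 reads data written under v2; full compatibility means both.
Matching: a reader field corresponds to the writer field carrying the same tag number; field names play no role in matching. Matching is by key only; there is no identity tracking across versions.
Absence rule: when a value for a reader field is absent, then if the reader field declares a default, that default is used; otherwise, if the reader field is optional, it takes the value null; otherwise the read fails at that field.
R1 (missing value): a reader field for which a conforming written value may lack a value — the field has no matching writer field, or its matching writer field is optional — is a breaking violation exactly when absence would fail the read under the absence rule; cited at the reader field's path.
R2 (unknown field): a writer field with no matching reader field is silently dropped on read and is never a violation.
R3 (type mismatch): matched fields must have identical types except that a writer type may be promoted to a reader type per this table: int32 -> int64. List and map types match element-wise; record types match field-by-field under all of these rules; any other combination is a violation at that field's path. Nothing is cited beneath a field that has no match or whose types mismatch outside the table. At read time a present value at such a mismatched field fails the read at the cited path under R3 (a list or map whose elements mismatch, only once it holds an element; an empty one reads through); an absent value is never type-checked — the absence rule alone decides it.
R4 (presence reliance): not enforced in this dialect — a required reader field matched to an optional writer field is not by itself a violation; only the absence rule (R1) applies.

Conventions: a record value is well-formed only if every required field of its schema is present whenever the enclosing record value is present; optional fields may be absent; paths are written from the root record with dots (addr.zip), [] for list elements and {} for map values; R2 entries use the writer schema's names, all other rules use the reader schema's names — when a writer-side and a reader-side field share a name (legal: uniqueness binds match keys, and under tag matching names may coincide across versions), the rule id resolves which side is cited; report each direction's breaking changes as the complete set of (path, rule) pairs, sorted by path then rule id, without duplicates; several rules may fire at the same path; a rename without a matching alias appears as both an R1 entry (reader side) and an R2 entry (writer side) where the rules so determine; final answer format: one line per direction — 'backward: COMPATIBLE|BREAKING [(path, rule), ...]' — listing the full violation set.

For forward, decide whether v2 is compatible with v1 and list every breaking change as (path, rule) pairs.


forward: COMPATIBLE []

arrows below run writer -> reader for Shipment
forward for Shipment (reader v1, writer v2):
  scores: paired with writer scores (list<float32> -> list<float32>; writer optional)
  audit: paired with writer audit (Meta -> Meta; writer required)
  zip: paired with writer zip (int64 -> int64; writer optional)
  quantity: paired with writer quantity (int32 -> int32; writer required)
  writer owner: unknown to reader
  audit.avatar: no writer-side match
  audit.factor: paired with writer audit.factor (float32 -> float32; writer required)
  audit.primary: paired with writer audit.primary (bool -> bool; writer optional)
  writer audit.avatar: unknown to reader
  writer audit.score: unknown to reader
  => no violations; forward on Shipment: COMPATIBLE
remaining Shipment differences; none change what is asked:
  field avatar in record Meta: tag 2 changed to 12 -> triggers nothing under Shipment's printed rules — same verdict
  added field score to record Meta: required float64, tag 36, default 1.5 (in v2 it sits last) -> triggers nothing under Shipment's printed rules — same verdict
  added field owner to record Shipment: required string, tag 32 (in v2 it sits immediately before zip) -> its effect on Shipment is confined to the backward direction, not asked


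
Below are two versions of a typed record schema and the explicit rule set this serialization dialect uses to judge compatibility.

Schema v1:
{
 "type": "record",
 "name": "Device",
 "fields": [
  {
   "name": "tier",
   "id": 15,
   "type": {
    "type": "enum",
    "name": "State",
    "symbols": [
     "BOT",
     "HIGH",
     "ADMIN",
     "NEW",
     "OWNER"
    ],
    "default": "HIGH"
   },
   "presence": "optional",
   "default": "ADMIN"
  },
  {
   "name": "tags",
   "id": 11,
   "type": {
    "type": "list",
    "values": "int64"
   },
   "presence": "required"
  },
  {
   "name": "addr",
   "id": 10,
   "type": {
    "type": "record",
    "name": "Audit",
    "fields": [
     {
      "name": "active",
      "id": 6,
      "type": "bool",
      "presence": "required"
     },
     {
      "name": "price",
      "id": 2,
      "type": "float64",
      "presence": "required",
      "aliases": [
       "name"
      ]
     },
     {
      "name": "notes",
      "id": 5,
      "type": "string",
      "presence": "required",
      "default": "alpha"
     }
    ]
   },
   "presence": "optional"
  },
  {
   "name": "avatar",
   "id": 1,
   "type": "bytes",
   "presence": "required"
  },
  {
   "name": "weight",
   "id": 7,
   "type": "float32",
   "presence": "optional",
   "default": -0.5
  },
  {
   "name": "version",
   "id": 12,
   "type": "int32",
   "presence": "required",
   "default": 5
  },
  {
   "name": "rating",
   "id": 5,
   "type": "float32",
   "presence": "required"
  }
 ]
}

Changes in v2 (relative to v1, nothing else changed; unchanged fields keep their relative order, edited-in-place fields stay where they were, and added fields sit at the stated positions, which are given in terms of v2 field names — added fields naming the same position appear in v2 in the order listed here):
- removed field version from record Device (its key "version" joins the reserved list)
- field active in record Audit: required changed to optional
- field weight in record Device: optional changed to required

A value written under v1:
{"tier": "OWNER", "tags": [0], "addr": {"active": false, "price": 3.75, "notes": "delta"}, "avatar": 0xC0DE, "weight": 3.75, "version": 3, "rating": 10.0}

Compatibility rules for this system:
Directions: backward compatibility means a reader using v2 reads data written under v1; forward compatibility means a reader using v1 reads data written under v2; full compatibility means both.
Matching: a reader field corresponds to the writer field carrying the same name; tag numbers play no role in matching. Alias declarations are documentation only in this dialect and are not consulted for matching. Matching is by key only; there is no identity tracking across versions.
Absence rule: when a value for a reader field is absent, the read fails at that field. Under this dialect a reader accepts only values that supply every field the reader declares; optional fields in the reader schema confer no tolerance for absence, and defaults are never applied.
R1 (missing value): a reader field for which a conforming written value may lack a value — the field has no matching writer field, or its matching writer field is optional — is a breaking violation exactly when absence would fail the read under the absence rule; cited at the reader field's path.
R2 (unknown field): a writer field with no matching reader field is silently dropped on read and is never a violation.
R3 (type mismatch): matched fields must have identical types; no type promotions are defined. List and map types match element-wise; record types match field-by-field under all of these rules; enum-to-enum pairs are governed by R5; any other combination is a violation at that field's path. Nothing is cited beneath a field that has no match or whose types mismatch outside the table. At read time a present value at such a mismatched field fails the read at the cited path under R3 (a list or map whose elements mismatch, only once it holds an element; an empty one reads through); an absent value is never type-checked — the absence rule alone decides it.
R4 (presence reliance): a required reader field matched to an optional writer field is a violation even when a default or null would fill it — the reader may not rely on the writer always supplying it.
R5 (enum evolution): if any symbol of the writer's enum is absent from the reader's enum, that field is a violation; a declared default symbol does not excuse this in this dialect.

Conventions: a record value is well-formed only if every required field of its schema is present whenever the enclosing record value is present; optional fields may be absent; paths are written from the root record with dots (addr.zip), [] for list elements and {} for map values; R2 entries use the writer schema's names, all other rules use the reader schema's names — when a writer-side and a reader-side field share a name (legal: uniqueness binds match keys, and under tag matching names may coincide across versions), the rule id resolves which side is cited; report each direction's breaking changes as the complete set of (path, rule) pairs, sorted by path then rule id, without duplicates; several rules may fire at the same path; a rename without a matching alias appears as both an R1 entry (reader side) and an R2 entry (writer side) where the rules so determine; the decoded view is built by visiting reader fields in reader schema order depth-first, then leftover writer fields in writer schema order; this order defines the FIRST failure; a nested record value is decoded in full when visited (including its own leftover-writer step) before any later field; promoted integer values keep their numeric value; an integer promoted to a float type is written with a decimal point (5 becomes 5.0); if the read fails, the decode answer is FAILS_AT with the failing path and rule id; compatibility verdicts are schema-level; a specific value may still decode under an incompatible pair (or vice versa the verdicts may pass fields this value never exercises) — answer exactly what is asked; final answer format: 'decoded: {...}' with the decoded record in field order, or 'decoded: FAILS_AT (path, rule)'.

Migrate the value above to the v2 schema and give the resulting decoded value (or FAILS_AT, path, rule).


decoded: {"tier": "OWNER", "tags": [0], "addr": {"active": false, "price": 3.75, "notes": "delta"}, "avatar": 0xC0DE, "weight": 3.75, "rating": 10.0}

each type pair in Device: writer, then reader
decode (reader v2):
  tier := "OWNER"
  tags := [0]
  addr.active := false
  addr.price := 3.75
  addr.notes := "delta"
  avatar := 0xC0DE
  weight := 3.75
  rating := 10.0
  writer version: unmatched, discarded
  => decoded: {"tier": "OWNER", "tags": [0], "addr": {"active": false, "price": 3.75, "notes": "delta"}, "avatar": 0xC0DE, "weight": 3.75, "rating": 10.0}
ruling out the remaining Device differences:
  field active in record Audit: required changed to optional -> shifts the Device verdicts, not this decode
  field weight in record Device: optional changed to required -> shifts the Device verdicts, not this decode


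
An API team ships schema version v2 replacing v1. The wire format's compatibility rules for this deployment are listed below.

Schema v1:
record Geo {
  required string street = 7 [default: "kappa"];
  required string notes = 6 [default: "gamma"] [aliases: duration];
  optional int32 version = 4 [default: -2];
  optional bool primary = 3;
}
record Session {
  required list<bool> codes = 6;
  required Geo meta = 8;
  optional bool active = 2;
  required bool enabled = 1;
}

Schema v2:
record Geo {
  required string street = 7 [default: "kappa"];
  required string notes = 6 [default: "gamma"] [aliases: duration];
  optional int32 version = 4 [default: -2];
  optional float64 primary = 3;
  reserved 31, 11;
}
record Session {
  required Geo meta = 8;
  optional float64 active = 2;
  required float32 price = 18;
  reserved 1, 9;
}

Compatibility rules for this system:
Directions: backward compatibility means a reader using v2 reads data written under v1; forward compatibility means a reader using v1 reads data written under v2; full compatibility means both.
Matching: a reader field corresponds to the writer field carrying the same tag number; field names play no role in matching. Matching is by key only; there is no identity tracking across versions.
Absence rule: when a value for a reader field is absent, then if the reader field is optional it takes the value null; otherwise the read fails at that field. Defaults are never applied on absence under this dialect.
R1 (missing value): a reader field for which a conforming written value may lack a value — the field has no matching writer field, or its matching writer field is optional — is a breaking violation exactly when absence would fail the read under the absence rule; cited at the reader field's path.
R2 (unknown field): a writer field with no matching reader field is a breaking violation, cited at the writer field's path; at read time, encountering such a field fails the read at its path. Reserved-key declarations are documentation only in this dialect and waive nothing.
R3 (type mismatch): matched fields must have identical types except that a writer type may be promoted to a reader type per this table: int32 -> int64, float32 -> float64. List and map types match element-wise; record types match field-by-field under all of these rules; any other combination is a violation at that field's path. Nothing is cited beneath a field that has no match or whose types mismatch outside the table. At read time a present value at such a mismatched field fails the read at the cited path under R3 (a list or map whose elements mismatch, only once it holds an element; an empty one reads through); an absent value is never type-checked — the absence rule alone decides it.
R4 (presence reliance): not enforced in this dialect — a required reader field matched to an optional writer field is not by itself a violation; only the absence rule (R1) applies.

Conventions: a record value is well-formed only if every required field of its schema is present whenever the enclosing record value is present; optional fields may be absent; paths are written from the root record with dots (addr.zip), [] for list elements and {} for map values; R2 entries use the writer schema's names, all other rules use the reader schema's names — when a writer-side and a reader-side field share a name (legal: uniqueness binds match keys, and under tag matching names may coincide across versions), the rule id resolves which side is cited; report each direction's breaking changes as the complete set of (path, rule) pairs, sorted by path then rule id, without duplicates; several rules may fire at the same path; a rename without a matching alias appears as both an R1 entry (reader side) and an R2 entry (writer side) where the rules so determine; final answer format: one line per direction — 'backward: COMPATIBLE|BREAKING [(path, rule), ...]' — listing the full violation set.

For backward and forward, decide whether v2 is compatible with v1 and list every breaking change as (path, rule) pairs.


in Session below, arrows point writer -> reader
backward on Session — v2 reading data written by v1:
  writer required, Geo -> Geo: reader meta maps from writer meta
  writer optional, bool -> float64: reader active maps from writer active
  price: no writer match
  writer codes: unknown to reader
  writer enabled: unknown to reader
  writer required, string -> string: reader meta.street maps from writer meta.street
  writer required, string -> string: reader meta.notes maps from writer meta.notes
  writer optional, int32 -> int32: reader meta.version maps from writer meta.version
  writer optional, bool -> float64: reader meta.primary maps from writer meta.primary
  R3 fires at active
  R2 fires at codes
  R2 fires at enabled
  R3 fires at meta.primary
  R1 fires at price
  => backward: BREAKING (5)
forward on Session — v1 reading data written by v2:
  codes: no writer match
  writer required, Geo -> Geo: reader meta maps from writer meta
  writer optional, float64 -> bool: reader active maps from writer active
  enabled: no writer match
  writer price: unknown to reader
  writer required, string -> string: reader meta.street maps from writer meta.street
  writer required, string -> string: reader meta.notes maps from writer meta.notes
  writer optional, int32 -> int32: reader meta.version maps from writer meta.version
  writer optional, float64 -> bool: reader meta.primary maps from writer meta.primary
  R3 fires at active
  R1 fires at codes
  R1 fires at enabled
  R3 fires at meta.primary
  R2 fires at price
  => forward: BREAKING (5)

backward: BREAKING [(active, R3), (codes, R2), (enabled, R2), (meta.primary, R3), (price, R1)]; forward: BREAKING [(active, R3), (codes, R1), (enabled, R1), (meta.primary, R3), (price, R2)]


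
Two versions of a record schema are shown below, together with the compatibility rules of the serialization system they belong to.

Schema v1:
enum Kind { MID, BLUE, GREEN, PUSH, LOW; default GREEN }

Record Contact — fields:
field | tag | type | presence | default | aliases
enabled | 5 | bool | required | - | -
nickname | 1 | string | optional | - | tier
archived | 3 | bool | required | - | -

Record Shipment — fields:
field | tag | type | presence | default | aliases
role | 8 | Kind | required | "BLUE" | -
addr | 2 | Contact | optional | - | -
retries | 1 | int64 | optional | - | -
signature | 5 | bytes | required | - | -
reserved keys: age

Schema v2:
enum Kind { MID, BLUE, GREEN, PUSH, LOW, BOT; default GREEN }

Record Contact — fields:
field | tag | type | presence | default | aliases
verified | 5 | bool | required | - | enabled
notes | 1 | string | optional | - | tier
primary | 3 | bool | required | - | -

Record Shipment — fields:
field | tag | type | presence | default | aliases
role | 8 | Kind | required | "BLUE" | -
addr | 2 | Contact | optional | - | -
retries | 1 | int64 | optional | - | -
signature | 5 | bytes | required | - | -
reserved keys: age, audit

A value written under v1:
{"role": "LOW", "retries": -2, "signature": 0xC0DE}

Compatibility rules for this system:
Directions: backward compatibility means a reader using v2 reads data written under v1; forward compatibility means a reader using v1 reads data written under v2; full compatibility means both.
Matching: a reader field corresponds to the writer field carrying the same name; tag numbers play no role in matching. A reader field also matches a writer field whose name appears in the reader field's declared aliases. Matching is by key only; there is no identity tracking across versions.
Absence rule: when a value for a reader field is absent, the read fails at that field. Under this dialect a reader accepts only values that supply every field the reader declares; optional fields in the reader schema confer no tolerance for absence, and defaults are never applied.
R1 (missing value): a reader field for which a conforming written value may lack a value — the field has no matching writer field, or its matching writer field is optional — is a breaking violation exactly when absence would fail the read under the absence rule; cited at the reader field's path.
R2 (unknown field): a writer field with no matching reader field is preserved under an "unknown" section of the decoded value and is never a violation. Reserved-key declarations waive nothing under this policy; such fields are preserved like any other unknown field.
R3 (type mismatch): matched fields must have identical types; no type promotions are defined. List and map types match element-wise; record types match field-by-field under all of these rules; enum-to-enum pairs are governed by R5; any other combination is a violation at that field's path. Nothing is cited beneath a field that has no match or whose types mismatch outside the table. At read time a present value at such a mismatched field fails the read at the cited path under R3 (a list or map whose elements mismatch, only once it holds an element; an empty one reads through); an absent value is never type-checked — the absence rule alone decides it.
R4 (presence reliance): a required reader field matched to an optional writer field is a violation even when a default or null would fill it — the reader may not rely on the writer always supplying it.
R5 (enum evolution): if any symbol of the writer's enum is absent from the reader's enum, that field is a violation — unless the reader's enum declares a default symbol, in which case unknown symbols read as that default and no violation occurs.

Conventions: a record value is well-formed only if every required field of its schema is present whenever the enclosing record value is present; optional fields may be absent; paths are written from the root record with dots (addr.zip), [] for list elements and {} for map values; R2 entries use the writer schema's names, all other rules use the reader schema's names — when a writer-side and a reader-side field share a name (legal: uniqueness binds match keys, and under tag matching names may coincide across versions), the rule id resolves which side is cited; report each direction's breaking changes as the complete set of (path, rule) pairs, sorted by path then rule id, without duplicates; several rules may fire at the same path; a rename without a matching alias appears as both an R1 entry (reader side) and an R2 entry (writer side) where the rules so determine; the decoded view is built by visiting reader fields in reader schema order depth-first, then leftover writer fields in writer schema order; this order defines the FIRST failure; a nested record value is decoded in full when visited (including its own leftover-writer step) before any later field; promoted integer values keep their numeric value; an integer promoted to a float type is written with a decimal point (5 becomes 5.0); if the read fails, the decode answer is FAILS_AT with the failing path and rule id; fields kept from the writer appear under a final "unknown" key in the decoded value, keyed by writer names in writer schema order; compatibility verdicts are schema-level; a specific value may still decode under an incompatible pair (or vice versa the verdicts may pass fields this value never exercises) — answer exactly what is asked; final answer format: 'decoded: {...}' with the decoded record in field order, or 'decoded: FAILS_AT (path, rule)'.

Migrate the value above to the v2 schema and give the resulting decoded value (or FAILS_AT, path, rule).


arrows below run writer -> reader for Shipment
migrating the Shipment value to v2:
  role := "LOW"
  read fails at addr under R1 (no fill)
  => FAILS_AT (addr, R1)
the rest of the Shipment diff is inert for this question:
  renamed field nickname to notes in record Contact -> changes Shipment's schema-level verdicts only — the decode of this value is the same
  renamed field archived to primary in record Contact -> changes Shipment's schema-level verdicts only — the decode of this value is the same
  renamed field enabled to verified in record Contact (alias enabled declared on the renamed field) -> changes Shipment's schema-level verdicts only — the decode of this value is the same
  enum Kind (field role in record Shipment): symbol BOT added -> fires no rule on Shipment under this dialect and leaves the result unchanged

decoded: FAILS_AT (addr, R1)


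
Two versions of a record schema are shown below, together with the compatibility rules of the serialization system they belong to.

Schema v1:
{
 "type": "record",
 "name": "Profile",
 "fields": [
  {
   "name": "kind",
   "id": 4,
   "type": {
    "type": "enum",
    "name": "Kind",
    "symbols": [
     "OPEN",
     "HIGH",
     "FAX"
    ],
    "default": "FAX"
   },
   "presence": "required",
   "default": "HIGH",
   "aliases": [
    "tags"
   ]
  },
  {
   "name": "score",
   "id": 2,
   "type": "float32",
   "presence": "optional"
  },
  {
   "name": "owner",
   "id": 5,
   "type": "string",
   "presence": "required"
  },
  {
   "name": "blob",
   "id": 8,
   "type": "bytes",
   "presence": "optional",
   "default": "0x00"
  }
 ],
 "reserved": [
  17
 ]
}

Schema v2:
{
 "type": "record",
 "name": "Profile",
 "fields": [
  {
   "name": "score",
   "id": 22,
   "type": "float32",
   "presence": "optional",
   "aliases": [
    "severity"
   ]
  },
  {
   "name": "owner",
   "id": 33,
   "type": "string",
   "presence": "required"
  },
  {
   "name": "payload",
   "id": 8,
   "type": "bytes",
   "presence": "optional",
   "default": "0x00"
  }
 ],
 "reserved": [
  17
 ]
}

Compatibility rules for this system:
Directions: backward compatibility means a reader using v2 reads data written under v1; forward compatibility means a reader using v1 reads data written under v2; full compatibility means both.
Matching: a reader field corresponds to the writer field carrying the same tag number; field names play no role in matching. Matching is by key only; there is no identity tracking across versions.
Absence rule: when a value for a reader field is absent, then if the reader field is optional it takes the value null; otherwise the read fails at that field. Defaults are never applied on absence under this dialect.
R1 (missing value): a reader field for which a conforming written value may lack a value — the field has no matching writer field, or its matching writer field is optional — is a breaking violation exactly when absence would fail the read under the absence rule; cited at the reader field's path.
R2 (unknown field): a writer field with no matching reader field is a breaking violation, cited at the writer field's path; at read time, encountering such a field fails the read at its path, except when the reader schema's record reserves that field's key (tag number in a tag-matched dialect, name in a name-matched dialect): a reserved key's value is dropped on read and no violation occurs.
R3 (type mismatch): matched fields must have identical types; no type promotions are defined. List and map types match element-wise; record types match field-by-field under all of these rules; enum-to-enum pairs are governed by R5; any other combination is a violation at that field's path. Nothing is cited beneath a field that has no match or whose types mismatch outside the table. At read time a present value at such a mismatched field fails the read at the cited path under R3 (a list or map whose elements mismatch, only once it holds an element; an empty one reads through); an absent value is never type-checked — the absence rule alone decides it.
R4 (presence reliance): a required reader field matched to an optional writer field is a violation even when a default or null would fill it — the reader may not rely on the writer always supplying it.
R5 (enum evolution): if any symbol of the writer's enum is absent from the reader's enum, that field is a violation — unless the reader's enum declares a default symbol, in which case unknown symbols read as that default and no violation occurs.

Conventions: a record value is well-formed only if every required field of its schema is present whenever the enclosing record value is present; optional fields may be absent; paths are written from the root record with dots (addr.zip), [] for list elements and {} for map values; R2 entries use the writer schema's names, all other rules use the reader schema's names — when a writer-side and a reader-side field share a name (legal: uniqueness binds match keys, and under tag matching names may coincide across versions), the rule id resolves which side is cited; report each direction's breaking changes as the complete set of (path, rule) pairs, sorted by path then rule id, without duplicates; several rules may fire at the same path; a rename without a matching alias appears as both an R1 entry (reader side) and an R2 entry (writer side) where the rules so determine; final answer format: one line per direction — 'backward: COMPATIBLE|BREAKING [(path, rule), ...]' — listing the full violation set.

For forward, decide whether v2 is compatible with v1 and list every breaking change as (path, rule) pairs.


arrows below run writer -> reader for Profile
forward on Profile — v1 reading data written by v2:
  kind has no writer counterpart
  score has no writer counterpart
  owner has no writer counterpart
  blob <- payload (bytes -> bytes, writer optional)
  writer score: unknown to reader
  writer owner: unknown to reader
  R1 fires at kind
  R1 fires at owner
  R2 fires at owner
  R2 fires at score
  => 4 violation(s): forward is BREAKING for Profile
diffs on Profile not affecting the asked answer:
  renamed field blob to payload in record Profile -> fires no rule on Profile, leaving the asked answer as it is

forward: BREAKING [(kind, R1), (owner, R1), (owner, R2), (score, R2)]


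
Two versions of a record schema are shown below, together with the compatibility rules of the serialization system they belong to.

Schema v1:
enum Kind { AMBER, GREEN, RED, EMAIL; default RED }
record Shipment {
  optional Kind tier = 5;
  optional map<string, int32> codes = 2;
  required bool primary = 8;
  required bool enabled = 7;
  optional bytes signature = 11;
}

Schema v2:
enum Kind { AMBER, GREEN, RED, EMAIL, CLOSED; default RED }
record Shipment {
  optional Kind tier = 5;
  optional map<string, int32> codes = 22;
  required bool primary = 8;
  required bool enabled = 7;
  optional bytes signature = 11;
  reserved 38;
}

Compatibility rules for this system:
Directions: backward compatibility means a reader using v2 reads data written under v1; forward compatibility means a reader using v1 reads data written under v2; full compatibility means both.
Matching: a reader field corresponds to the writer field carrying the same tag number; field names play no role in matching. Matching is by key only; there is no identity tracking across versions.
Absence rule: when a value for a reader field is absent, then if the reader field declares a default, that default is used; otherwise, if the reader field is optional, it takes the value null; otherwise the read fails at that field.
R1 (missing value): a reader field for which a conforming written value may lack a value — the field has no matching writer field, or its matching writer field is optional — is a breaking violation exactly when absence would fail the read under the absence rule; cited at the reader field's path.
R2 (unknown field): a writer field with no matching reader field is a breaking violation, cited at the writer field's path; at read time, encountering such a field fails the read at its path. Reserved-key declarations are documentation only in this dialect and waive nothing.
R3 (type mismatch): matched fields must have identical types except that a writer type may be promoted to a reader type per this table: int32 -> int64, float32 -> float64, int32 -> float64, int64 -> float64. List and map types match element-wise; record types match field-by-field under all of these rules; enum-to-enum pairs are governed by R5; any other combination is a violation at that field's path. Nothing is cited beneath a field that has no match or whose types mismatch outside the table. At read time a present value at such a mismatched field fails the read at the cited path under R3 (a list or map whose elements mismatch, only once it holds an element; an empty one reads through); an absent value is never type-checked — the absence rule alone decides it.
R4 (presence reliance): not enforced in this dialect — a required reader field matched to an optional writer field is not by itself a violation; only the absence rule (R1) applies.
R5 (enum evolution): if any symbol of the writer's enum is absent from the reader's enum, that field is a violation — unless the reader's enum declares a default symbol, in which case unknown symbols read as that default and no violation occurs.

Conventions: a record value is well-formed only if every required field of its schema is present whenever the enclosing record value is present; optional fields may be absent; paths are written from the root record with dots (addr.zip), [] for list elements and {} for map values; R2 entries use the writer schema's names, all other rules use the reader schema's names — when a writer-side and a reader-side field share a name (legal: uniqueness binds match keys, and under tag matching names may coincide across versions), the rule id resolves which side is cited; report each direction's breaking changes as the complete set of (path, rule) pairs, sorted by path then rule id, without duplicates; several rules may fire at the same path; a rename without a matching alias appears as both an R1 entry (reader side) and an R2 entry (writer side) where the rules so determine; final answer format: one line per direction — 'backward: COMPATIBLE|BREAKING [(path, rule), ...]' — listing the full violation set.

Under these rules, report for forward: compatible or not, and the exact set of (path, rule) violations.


arrows below run writer -> reader for Shipment
forward on Shipment — v1 reading data written by v2:
  writer optional, Kind -> Kind: reader tier maps from writer tier
  codes: no writer match
  writer required, bool -> bool: reader primary maps from writer primary
  writer required, bool -> bool: reader enabled maps from writer enabled
  writer optional, bytes -> bytes: reader signature maps from writer signature
  writer field codes has no reader counterpart
  breaking: (codes, R2)
  => forward verdict for Shipment: BREAKING, 1 violation(s)
the rest of the Shipment diff is inert for this question:
  enum Kind (field tier in record Shipment): symbol CLOSED added -> fires no rule on Shipment, leaving the asked answer as it is

forward: BREAKING [(codes, R2)]


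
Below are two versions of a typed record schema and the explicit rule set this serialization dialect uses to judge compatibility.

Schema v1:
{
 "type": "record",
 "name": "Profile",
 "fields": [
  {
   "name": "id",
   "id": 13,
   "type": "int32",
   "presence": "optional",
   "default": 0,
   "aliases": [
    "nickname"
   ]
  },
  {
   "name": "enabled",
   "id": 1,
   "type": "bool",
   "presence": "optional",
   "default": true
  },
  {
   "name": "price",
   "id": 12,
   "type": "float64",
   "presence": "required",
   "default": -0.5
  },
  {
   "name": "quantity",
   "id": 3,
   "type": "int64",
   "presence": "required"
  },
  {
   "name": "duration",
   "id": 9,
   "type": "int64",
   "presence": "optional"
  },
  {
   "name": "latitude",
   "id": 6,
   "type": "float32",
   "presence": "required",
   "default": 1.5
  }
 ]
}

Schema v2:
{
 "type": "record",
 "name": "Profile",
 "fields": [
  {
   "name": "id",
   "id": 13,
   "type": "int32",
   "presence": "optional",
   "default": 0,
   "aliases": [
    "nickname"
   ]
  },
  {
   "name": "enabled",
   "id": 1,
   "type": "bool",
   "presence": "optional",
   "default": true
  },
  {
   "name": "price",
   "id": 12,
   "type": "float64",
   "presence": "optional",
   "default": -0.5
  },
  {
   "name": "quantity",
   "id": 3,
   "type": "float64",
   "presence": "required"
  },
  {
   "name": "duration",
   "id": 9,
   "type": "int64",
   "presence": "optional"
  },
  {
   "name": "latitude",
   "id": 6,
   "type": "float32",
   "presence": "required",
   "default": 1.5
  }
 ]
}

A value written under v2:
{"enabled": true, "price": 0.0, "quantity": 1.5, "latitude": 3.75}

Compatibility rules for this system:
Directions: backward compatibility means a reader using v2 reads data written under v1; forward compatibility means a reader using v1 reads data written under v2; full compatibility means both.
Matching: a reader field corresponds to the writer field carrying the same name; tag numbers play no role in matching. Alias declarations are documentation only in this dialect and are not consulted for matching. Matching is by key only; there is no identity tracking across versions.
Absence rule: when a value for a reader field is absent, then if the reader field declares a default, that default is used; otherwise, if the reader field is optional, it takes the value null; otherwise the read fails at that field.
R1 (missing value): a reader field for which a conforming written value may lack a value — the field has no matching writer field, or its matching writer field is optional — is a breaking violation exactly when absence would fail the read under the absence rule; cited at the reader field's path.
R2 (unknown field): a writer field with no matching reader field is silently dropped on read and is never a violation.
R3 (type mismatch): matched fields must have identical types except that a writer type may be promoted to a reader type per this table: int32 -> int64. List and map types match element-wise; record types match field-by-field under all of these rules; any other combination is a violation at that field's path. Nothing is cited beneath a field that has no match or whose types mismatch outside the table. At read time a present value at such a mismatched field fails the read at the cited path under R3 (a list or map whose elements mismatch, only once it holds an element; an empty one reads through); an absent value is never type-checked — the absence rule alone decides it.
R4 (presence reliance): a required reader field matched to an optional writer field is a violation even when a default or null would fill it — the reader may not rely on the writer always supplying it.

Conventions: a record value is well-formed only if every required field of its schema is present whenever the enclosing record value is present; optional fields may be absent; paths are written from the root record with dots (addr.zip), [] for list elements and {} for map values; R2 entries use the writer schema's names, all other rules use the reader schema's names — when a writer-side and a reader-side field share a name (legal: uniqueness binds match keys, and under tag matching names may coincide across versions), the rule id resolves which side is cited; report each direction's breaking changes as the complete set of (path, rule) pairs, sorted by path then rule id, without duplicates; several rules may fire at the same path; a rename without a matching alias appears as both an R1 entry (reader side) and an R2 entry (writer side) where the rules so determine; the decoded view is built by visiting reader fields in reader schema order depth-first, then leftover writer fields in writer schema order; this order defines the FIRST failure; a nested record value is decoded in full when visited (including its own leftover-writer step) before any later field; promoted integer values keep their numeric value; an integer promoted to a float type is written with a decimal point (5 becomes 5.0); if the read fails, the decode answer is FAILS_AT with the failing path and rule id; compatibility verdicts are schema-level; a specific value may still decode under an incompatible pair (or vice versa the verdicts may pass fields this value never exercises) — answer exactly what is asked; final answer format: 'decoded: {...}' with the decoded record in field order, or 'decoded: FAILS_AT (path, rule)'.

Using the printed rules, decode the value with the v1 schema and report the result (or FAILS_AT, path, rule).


arrows below run writer -> reader for Profile
migrating the Profile value to v1:
  id := 0 (absent -> default)
  enabled := true
  price := 0.0
  read fails at quantity under R3
  => FAILS_AT (quantity, R3)
the rest of the Profile diff is inert for this question:
  field price in record Profile: required changed to optional -> affects the rule determinations only; this particular Profile value decodes identically

decoded: FAILS_AT (quantity, R3)
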